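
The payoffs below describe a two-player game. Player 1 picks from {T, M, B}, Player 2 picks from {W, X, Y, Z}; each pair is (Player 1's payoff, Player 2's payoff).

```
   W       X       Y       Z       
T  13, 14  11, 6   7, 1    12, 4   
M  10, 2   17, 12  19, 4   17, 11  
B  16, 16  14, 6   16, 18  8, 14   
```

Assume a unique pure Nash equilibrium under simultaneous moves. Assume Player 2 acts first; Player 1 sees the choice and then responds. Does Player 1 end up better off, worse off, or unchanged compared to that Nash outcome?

Solve by backward induction (Player 2 leads).
- W → Player 1 plays B (best of 13, 10, 16); Player 2 gets 16.
- X → Player 1 plays M (best of 11, 17, 14); Player 2 gets 12.
- Y → Player 1 plays M (best of 7, 19, 16); Player 2 gets 4.
- Z → Player 1 plays M (best of 12, 17, 8); Player 2 gets 11.
Among 16, 12, 4, 11, the best is 16 at W. Subgame-perfect outcome: (B, W) with payoffs (16, 16).
For the simultaneous game, intersect best replies.
Player 1's best replies: W→B; X→M; Y→M; Z→M.
Player 2's best replies: T→W; M→X; B→Y.
The unique mutual best reply is (M, X), giving (17, 12).
Player 1 earns 16 sequentially versus 17 at the Nash outcome: worse off.

worse off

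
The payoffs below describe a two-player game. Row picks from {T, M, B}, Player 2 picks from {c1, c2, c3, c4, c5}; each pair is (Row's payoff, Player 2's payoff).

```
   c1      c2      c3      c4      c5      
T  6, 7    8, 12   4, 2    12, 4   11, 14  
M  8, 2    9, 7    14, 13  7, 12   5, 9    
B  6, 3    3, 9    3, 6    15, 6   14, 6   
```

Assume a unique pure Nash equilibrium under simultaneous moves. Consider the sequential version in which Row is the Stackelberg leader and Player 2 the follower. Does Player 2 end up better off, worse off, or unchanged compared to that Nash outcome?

unchanged

Solve by backward induction (Row leads).
- T → Player 2 plays c5 (best of 7, 12, 2, 4, 14); Row gets 11.
- M → Player 2 plays c3 (best of 2, 7, 13, 12, 9); Row gets 14.
- B → Player 2 plays c2 (best of 3, 9, 6, 6, 6); Row gets 3.
Maximizing over 11, 14, 3, Row chooses M. Subgame-perfect outcome: (M, c3) with payoffs (14, 13).
Under simultaneous play:
Row's best replies: c1→M; c2→M; c3→M; c4→B; c5→B.
Player 2's best replies: T→c5; M→c3; B→c2.
Only (M, c3) has each player best-responding; Nash payoffs (14, 13).
Player 2 earns 13 sequentially versus 13 at the Nash outcome: unchanged.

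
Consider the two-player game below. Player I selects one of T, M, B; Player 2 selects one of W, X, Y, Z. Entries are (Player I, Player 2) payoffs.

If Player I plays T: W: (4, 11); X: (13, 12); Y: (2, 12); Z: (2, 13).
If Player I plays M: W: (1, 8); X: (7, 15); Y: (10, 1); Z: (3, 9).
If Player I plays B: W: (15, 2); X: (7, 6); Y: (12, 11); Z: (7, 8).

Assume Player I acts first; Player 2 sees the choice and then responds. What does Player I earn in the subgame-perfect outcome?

12

Backward induction with Player I moving first.
- T → Player 2 plays Z (best of 11, 12, 12, 13); Player I gets 2.
- M → Player 2 plays X (best of 8, 15, 1, 9); Player I gets 7.
- B → Player 2 plays Y (best of 2, 6, 11, 8); Player I gets 12.
Player I's induced payoffs are 2, 7, 12, so Player I commits to B. Subgame-perfect outcome: (B, Y) with payoffs (12, 11).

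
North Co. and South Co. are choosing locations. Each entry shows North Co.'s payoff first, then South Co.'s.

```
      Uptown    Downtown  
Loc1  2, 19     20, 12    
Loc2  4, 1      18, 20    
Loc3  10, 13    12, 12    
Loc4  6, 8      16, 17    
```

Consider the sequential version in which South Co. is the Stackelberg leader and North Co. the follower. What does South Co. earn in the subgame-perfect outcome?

13

Solve by backward induction (South Co. leads).
- Uptown: BR = Loc3, leader payoff 13.
- Downtown: BR = Loc1, leader payoff 12.
Maximizing over 13, 12, South Co. chooses Uptown. Subgame-perfect outcome: (Loc3, Uptown) with payoffs (10, 13).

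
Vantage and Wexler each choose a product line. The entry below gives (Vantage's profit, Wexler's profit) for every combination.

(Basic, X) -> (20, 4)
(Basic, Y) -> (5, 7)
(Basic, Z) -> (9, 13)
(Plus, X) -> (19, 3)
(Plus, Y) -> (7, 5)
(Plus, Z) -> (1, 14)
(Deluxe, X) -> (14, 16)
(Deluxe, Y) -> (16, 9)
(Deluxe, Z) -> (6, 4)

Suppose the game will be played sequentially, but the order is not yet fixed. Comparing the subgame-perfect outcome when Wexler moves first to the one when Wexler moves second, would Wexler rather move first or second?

If Vantage leads: Wexler's best replies are Basic→Z, Plus→Z, Deluxe→X; Vantage's induced payoffs 9, 1, 14; outcome (Deluxe, X), payoffs (14, 16).
If Wexler leads: Vantage's best replies are X→Basic, Y→Deluxe, Z→Basic; Wexler's induced payoffs 4, 9, 13; outcome (Basic, Z), payoffs (9, 13).
Wexler gets 13 moving first and 16 moving second, so Wexler prefers to move second.

second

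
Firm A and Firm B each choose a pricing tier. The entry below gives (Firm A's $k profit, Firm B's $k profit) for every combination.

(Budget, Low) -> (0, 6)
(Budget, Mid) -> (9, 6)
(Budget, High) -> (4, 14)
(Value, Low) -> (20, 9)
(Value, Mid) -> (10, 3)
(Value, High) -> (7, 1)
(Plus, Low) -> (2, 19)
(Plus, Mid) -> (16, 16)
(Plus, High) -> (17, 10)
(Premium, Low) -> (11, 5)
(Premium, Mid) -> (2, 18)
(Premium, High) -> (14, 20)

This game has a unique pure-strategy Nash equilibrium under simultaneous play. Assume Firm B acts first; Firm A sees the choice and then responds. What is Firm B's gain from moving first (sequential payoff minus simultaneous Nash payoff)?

Firm A best-responds to each possible Firm B move:
- Low → Firm A plays Value (best of 0, 20, 2, 11); Firm B gets 9.
- Mid → Firm A plays Plus (best of 9, 10, 16, 2); Firm B gets 16.
- High → Firm A plays Plus (best of 4, 7, 17, 14); Firm B gets 10.
Firm B's induced payoffs are 9, 16, 10, so Firm B commits to Mid. Subgame-perfect outcome: (Plus, Mid) with payoffs (16, 16).
Under simultaneous play:
Firm A's best replies: Low→Value; Mid→Plus; High→Plus.
Firm B's best replies: Budget→High; Value→Low; Plus→Low; Premium→High.
Only (Value, Low) has each player best-responding; Nash payoffs (20, 9).
Firm B's commitment gain: 16 − 9 = 7.

7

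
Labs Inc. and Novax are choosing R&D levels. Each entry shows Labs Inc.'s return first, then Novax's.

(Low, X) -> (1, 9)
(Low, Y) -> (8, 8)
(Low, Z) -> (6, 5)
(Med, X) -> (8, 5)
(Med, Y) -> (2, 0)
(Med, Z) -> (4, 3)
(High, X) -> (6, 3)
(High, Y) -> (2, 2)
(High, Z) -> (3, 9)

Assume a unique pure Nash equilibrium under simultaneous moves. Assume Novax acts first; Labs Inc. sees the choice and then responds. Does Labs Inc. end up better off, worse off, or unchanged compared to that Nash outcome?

unchanged

Solve by backward induction (Novax leads).
- X: Labs Inc. compares 1, 8, 6 and picks Med; Novax would get 5.
- Y: Labs Inc. compares 8, 2, 2 and picks Low; Novax would get 8.
- Z: Labs Inc. compares 6, 4, 3 and picks Low; Novax would get 5.
Among 5, 8, 5, the best is 8 at Y. Subgame-perfect outcome: (Low, Y) with payoffs (8, 8).
Under simultaneous play:
Labs Inc.'s best replies: X→Med; Y→Low; Z→Low.
Novax's best replies: Low→X; Med→X; High→Z.
The unique mutual best reply is (Med, X), giving (8, 5).
Labs Inc. earns 8 sequentially versus 8 at the Nash outcome: unchanged.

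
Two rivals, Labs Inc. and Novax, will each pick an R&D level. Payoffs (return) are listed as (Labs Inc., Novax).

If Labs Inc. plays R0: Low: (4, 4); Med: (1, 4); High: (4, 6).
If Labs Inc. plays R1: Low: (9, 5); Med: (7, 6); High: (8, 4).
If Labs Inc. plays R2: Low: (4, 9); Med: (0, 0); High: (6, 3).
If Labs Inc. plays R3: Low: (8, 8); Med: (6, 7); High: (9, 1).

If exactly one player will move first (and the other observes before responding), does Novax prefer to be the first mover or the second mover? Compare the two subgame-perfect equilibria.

second

If Labs Inc. leads: Novax's best replies are R0→High, R1→Med, R2→Low, R3→Low; Labs Inc.'s induced payoffs 4, 7, 4, 8; outcome (R3, Low), payoffs (8, 8).
If Novax leads: Labs Inc.'s best replies are Low→R1, Med→R1, High→R3; Novax's induced payoffs 5, 6, 1; outcome (R1, Med), payoffs (7, 6).
Novax gets 6 moving first and 8 moving second, so Novax prefers to move second.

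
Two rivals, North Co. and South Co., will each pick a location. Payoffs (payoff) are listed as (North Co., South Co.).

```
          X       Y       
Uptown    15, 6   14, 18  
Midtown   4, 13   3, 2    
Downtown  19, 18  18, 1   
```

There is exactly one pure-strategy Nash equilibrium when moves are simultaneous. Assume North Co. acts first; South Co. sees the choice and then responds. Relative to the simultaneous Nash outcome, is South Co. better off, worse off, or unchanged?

unchanged

South Co. best-responds to each possible North Co. move:
- Uptown → South Co. plays Y (best of 6, 18); North Co. gets 14.
- Midtown → South Co. plays X (best of 13, 2); North Co. gets 4.
- Downtown → South Co. plays X (best of 18, 1); North Co. gets 19.
North Co.'s induced payoffs are 14, 4, 19, so North Co. commits to Downtown. Subgame-perfect outcome: (Downtown, X) with payoffs (19, 18).
For the simultaneous game, intersect best replies.
North Co.'s best replies: X→Downtown; Y→Downtown.
South Co.'s best replies: Uptown→Y; Midtown→X; Downtown→X.
Only (Downtown, X) has each player best-responding; Nash payoffs (19, 18).
South Co. earns 18 sequentially versus 18 at the Nash outcome: unchanged.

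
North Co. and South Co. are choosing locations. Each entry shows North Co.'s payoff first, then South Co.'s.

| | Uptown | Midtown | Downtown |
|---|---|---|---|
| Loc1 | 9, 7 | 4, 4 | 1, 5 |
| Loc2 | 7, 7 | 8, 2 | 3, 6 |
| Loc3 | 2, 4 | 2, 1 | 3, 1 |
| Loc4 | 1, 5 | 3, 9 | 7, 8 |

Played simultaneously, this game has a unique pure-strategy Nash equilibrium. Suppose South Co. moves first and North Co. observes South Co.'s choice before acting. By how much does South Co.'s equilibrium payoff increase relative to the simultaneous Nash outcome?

Work backward from North Co.'s decision.
- Uptown: BR = Loc1, leader payoff 7.
- Midtown: BR = Loc2, leader payoff 2.
- Downtown: BR = Loc4, leader payoff 8.
Among 7, 2, 8, the best is 8 at Downtown. Subgame-perfect outcome: (Loc4, Downtown) with payoffs (7, 8).
Now find the simultaneous Nash equilibrium.
North Co.'s best replies: Uptown→Loc1; Midtown→Loc2; Downtown→Loc4.
South Co.'s best replies: Loc1→Uptown; Loc2→Uptown; Loc3→Uptown; Loc4→Midtown.
Only (Loc1, Uptown) has each player best-responding; Nash payoffs (9, 7).
South Co.'s commitment gain: 8 − 7 = 1.

1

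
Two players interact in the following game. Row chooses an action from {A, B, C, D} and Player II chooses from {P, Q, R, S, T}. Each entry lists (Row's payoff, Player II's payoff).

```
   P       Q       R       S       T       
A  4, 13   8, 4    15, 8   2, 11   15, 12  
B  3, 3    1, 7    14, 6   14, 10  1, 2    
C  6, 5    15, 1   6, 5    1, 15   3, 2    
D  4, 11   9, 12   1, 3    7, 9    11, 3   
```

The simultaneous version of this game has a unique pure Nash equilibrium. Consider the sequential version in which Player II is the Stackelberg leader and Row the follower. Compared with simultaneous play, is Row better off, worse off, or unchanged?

Backward induction with Player II moving first.
- P → Row plays C (best of 4, 3, 6, 4); Player II gets 5.
- Q → Row plays C (best of 8, 1, 15, 9); Player II gets 1.
- R → Row plays A (best of 15, 14, 6, 1); Player II gets 8.
- S → Row plays B (best of 2, 14, 1, 7); Player II gets 10.
- T → Row plays A (best of 15, 1, 3, 11); Player II gets 12.
Among 5, 1, 8, 10, 12, the best is 12 at T. Subgame-perfect outcome: (A, T) with payoffs (15, 12).
For the simultaneous game, intersect best replies.
Row's best replies: P→C; Q→C; R→A; S→B; T→A.
Player II's best replies: A→P; B→S; C→S; D→Q.
Only (B, S) has each player best-responding; Nash payoffs (14, 10).
Row earns 15 sequentially versus 14 at the Nash outcome: better off.

better off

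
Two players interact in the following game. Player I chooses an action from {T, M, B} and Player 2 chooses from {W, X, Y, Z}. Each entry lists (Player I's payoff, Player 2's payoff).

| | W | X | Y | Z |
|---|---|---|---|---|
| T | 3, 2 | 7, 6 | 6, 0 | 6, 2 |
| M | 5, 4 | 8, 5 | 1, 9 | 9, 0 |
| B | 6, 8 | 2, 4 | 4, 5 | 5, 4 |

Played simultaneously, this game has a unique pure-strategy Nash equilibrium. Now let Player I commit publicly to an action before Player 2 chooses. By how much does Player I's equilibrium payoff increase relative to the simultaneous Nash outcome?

1

Work backward from Player 2's decision.
- T → Player 2 plays X (best of 2, 6, 0, 2); Player I gets 7.
- M → Player 2 plays Y (best of 4, 5, 9, 0); Player I gets 1.
- B → Player 2 plays W (best of 8, 4, 5, 4); Player I gets 6.
Player I's induced payoffs are 7, 1, 6, so Player I commits to T. Subgame-perfect outcome: (T, X) with payoffs (7, 6).
Under simultaneous play:
Player I's best replies: W→B; X→M; Y→T; Z→M.
Player 2's best replies: T→X; M→Y; B→W.
Only (B, W) has each player best-responding; Nash payoffs (6, 8).
Player I's commitment gain: 7 − 6 = 1.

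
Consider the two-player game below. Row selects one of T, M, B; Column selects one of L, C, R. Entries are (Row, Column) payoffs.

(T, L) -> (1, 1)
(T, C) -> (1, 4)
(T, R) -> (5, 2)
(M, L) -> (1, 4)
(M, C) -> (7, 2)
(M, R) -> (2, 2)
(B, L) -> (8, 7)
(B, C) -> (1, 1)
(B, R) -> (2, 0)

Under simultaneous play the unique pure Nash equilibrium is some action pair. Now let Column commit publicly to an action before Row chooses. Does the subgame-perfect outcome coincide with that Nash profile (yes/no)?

Work backward from Row's decision.
- L: Row compares 1, 1, 8 and picks B; Column would get 7.
- C: Row compares 1, 7, 1 and picks M; Column would get 2.
- R: Row compares 5, 2, 2 and picks T; Column would get 2.
Among 7, 2, 2, the best is 7 at L. Subgame-perfect outcome: (B, L) with payoffs (8, 7).
Under simultaneous play:
Row's best replies: L→B; C→M; R→T.
Column's best replies: T→C; M→L; B→L.
Only (B, L) has each player best-responding; Nash payoffs (8, 7).
Sequential outcome (B, L) coincides with the Nash profile (B, L).

yes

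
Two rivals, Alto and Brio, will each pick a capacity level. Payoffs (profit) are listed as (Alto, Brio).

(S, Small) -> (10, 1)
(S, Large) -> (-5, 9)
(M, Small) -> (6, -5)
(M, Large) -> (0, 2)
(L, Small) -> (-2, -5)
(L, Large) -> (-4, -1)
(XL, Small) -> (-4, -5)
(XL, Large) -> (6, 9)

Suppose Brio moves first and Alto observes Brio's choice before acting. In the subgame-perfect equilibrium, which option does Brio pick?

Alto best-responds to each possible Brio move:
- Small: Alto compares 10, 6, -2, -4 and picks S; Brio would get 1.
- Large: Alto compares -5, 0, -4, 6 and picks XL; Brio would get 9.
Maximizing over 1, 9, Brio chooses Large. Subgame-perfect outcome: (XL, Large) with payoffs (6, 9).

Large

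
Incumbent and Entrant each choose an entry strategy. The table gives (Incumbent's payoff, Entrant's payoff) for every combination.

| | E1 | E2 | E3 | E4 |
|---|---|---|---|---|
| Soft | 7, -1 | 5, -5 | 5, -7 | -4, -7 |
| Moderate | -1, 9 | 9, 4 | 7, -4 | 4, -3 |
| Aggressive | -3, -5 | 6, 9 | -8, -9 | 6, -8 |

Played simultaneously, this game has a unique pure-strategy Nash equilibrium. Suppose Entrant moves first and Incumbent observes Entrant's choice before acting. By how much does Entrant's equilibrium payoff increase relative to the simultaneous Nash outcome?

5

Incumbent best-responds to each possible Entrant move:
- E1: Incumbent compares 7, -1, -3 and picks Soft; Entrant would get -1.
- E2: Incumbent compares 5, 9, 6 and picks Moderate; Entrant would get 4.
- E3: Incumbent compares 5, 7, -8 and picks Moderate; Entrant would get -4.
- E4: Incumbent compares -4, 4, 6 and picks Aggressive; Entrant would get -8.
Entrant's induced payoffs are -1, 4, -4, -8, so Entrant commits to E2. Subgame-perfect outcome: (Moderate, E2) with payoffs (9, 4).
Now find the simultaneous Nash equilibrium.
Incumbent's best replies: E1→Soft; E2→Moderate; E3→Moderate; E4→Aggressive.
Entrant's best replies: Soft→E1; Moderate→E1; Aggressive→E2.
Only (Soft, E1) has each player best-responding; Nash payoffs (7, -1).
Entrant's commitment gain: 4 − -1 = 5.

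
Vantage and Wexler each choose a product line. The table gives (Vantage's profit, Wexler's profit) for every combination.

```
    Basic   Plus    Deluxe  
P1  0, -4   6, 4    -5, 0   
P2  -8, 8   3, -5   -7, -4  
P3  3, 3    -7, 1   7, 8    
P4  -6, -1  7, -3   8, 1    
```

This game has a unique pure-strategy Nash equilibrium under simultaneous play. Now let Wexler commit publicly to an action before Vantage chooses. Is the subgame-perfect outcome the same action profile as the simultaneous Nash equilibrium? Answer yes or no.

Solve by backward induction (Wexler leads).
- Basic → Vantage plays P3 (best of 0, -8, 3, -6); Wexler gets 3.
- Plus → Vantage plays P4 (best of 6, 3, -7, 7); Wexler gets -3.
- Deluxe → Vantage plays P4 (best of -5, -7, 7, 8); Wexler gets 1.
Among 3, -3, 1, the best is 3 at Basic. Subgame-perfect outcome: (P3, Basic) with payoffs (3, 3).
Under simultaneous play:
Vantage's best replies: Basic→P3; Plus→P4; Deluxe→P4.
Wexler's best replies: P1→Plus; P2→Basic; P3→Deluxe; P4→Deluxe.
Only (P4, Deluxe) has each player best-responding; Nash payoffs (8, 1).
Sequential outcome (P3, Basic) differs from the Nash profile (P4, Deluxe).

no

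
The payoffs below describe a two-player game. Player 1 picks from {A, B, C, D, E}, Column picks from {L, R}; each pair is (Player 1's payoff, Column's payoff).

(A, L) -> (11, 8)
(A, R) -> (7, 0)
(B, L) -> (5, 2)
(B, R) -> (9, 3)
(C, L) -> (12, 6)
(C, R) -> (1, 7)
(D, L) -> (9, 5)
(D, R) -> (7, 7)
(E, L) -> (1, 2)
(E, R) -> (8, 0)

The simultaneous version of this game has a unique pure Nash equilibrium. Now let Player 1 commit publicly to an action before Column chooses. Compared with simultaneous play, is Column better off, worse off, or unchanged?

Work backward from Column's decision.
- A: Column compares 8, 0 and picks L; Player 1 would get 11.
- B: Column compares 2, 3 and picks R; Player 1 would get 9.
- C: Column compares 6, 7 and picks R; Player 1 would get 1.
- D: Column compares 5, 7 and picks R; Player 1 would get 7.
- E: Column compares 2, 0 and picks L; Player 1 would get 1.
Player 1's induced payoffs are 11, 9, 1, 7, 1, so Player 1 commits to A. Subgame-perfect outcome: (A, L) with payoffs (11, 8).
Under simultaneous play:
Player 1's best replies: L→C; R→B.
Column's best replies: A→L; B→R; C→R; D→R; E→L.
The unique mutual best reply is (B, R), giving (9, 3).
Column earns 8 sequentially versus 3 at the Nash outcome: better off.

better off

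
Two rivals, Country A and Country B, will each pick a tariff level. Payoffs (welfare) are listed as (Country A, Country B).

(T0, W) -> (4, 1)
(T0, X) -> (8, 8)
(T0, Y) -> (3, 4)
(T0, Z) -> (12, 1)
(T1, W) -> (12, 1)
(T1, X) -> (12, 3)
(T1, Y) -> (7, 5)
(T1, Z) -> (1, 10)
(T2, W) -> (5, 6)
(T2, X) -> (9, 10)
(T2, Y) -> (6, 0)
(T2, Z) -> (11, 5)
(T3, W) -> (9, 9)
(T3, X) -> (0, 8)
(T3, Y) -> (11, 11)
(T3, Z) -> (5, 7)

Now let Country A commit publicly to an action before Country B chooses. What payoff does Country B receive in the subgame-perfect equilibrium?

Work backward from Country B's decision.
- T0: Country B compares 1, 8, 4, 1 and picks X; Country A would get 8.
- T1: Country B compares 1, 3, 5, 10 and picks Z; Country A would get 1.
- T2: Country B compares 6, 10, 0, 5 and picks X; Country A would get 9.
- T3: Country B compares 9, 8, 11, 7 and picks Y; Country A would get 11.
Among 8, 1, 9, 11, the best is 11 at T3. Subgame-perfect outcome: (T3, Y) with payoffs (11, 11).

11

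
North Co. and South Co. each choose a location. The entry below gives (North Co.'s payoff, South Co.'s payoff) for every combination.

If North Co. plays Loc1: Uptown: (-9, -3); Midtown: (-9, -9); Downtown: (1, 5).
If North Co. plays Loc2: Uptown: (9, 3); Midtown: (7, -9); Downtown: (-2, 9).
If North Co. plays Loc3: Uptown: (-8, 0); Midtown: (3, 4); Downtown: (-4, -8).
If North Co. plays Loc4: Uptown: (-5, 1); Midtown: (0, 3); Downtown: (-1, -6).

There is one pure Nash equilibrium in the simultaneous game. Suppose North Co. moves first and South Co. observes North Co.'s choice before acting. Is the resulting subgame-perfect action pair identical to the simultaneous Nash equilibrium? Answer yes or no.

Solve by backward induction (North Co. leads).
- Loc1 → South Co. plays Downtown (best of -3, -9, 5); North Co. gets 1.
- Loc2 → South Co. plays Downtown (best of 3, -9, 9); North Co. gets -2.
- Loc3 → South Co. plays Midtown (best of 0, 4, -8); North Co. gets 3.
- Loc4 → South Co. plays Midtown (best of 1, 3, -6); North Co. gets 0.
North Co.'s induced payoffs are 1, -2, 3, 0, so North Co. commits to Loc3. Subgame-perfect outcome: (Loc3, Midtown) with payoffs (3, 4).
Now find the simultaneous Nash equilibrium.
North Co.'s best replies: Uptown→Loc2; Midtown→Loc2; Downtown→Loc1.
South Co.'s best replies: Loc1→Downtown; Loc2→Downtown; Loc3→Midtown; Loc4→Midtown.
The unique mutual best reply is (Loc1, Downtown), giving (1, 5).
Sequential outcome (Loc3, Midtown) differs from the Nash profile (Loc1, Downtown).

no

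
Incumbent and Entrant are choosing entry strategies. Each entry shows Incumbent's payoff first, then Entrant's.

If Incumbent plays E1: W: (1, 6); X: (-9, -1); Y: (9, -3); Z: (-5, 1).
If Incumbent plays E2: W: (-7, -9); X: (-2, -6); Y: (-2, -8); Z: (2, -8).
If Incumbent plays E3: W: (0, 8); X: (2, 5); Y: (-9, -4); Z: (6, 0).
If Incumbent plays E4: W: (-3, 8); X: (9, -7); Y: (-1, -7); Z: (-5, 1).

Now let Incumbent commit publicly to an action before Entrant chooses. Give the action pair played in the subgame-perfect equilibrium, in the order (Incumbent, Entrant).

(E1, W)

Solve by backward induction (Incumbent leads).
- E1 → Entrant plays W (best of 6, -1, -3, 1); Incumbent gets 1.
- E2 → Entrant plays X (best of -9, -6, -8, -8); Incumbent gets -2.
- E3 → Entrant plays W (best of 8, 5, -4, 0); Incumbent gets 0.
- E4 → Entrant plays W (best of 8, -7, -7, 1); Incumbent gets -3.
Maximizing over 1, -2, 0, -3, Incumbent chooses E1. Subgame-perfect outcome: (E1, W) with payoffs (1, 6).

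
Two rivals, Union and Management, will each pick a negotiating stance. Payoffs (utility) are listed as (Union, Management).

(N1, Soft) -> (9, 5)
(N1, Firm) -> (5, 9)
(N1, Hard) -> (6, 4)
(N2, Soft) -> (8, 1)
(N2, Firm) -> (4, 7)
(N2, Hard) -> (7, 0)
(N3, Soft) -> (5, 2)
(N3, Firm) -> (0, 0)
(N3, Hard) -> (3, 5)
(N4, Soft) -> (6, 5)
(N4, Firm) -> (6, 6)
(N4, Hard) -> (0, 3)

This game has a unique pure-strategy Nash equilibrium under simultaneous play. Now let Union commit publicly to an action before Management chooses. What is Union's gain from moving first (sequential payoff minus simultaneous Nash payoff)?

Backward induction with Union moving first.
- N1 → Management plays Firm (best of 5, 9, 4); Union gets 5.
- N2 → Management plays Firm (best of 1, 7, 0); Union gets 4.
- N3 → Management plays Hard (best of 2, 0, 5); Union gets 3.
- N4 → Management plays Firm (best of 5, 6, 3); Union gets 6.
Maximizing over 5, 4, 3, 6, Union chooses N4. Subgame-perfect outcome: (N4, Firm) with payoffs (6, 6).
For the simultaneous game, intersect best replies.
Union's best replies: Soft→N1; Firm→N4; Hard→N2.
Management's best replies: N1→Firm; N2→Firm; N3→Hard; N4→Firm.
The unique mutual best reply is (N4, Firm), giving (6, 6).
Union's commitment gain: 6 − 6 = 0.

0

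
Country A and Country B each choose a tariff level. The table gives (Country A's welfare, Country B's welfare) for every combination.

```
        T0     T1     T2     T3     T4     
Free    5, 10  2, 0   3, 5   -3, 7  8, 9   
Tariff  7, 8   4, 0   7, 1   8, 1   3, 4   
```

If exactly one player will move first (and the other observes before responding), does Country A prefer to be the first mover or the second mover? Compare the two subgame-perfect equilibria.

second

If Country A leads: Country B's best replies are Free→T0, Tariff→T0; Country A's induced payoffs 5, 7; outcome (Tariff, T0), payoffs (7, 8).
If Country B leads: Country A's best replies are T0→Tariff, T1→Tariff, T2→Tariff, T3→Tariff, T4→Free; Country B's induced payoffs 8, 0, 1, 1, 9; outcome (Free, T4), payoffs (8, 9).
Country A gets 7 moving first and 8 moving second, so Country A prefers to move second.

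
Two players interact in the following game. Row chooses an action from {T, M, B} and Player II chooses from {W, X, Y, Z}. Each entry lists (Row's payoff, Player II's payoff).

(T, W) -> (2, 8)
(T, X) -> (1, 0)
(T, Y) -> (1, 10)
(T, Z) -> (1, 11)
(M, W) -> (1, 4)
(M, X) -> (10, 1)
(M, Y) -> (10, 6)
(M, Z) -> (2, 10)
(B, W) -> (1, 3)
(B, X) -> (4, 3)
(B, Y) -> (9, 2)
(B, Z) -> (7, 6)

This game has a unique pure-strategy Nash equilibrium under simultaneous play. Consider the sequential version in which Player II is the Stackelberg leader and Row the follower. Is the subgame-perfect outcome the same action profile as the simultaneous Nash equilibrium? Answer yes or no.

Work backward from Row's decision.
- W → Row plays T (best of 2, 1, 1); Player II gets 8.
- X → Row plays M (best of 1, 10, 4); Player II gets 1.
- Y → Row plays M (best of 1, 10, 9); Player II gets 6.
- Z → Row plays B (best of 1, 2, 7); Player II gets 6.
Maximizing over 8, 1, 6, 6, Player II chooses W. Subgame-perfect outcome: (T, W) with payoffs (2, 8).
Now find the simultaneous Nash equilibrium.
Row's best replies: W→T; X→M; Y→M; Z→B.
Player II's best replies: T→Z; M→Z; B→Z.
Only (B, Z) has each player best-responding; Nash payoffs (7, 6).
Sequential outcome (T, W) differs from the Nash profile (B, Z).

no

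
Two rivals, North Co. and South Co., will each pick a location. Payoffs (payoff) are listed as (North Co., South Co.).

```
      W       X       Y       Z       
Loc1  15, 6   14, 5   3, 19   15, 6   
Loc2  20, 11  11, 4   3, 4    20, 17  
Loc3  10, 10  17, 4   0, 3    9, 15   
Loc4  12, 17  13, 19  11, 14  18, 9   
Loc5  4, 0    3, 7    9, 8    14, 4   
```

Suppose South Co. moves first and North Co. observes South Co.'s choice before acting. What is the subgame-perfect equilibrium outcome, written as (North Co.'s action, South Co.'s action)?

(Loc2, Z)

Backward induction with South Co. moving first.
- W: BR = Loc2, leader payoff 11.
- X: BR = Loc3, leader payoff 4.
- Y: BR = Loc4, leader payoff 14.
- Z: BR = Loc2, leader payoff 17.
Maximizing over 11, 4, 14, 17, South Co. chooses Z. Subgame-perfect outcome: (Loc2, Z) with payoffs (20, 17).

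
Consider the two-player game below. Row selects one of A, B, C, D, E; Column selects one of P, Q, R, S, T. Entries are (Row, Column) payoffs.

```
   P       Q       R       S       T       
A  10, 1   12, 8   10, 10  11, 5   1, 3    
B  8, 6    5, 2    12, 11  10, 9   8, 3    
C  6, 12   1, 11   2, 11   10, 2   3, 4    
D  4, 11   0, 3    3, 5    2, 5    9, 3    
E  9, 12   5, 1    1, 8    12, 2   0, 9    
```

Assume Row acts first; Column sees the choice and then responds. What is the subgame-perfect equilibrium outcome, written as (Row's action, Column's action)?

Backward induction with Row moving first.
- A → Column plays R (best of 1, 8, 10, 5, 3); Row gets 10.
- B → Column plays R (best of 6, 2, 11, 9, 3); Row gets 12.
- C → Column plays P (best of 12, 11, 11, 2, 4); Row gets 6.
- D → Column plays P (best of 11, 3, 5, 5, 3); Row gets 4.
- E → Column plays P (best of 12, 1, 8, 2, 9); Row gets 9.
Row's induced payoffs are 10, 12, 6, 4, 9, so Row commits to B. Subgame-perfect outcome: (B, R) with payoffs (12, 11).

(B, R)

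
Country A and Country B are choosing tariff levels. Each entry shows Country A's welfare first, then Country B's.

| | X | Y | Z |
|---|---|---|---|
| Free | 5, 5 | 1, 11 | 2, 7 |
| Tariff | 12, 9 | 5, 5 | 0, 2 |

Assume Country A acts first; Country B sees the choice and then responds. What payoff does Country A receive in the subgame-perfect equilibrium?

12

Work backward from Country B's decision.
- Free: Country B compares 5, 11, 7 and picks Y; Country A would get 1.
- Tariff: Country B compares 9, 5, 2 and picks X; Country A would get 12.
Among 1, 12, the best is 12 at Tariff. Subgame-perfect outcome: (Tariff, X) with payoffs (12, 9).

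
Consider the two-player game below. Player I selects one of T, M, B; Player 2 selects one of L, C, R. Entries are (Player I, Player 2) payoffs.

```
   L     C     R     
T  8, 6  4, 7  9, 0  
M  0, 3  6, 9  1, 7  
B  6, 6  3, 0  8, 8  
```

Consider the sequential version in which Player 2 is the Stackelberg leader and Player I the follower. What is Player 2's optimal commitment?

Player I best-responds to each possible Player 2 move:
- L: Player I compares 8, 0, 6 and picks T; Player 2 would get 6.
- C: Player I compares 4, 6, 3 and picks M; Player 2 would get 9.
- R: Player I compares 9, 1, 8 and picks T; Player 2 would get 0.
Player 2's induced payoffs are 6, 9, 0, so Player 2 commits to C. Subgame-perfect outcome: (M, C) with payoffs (6, 9).

C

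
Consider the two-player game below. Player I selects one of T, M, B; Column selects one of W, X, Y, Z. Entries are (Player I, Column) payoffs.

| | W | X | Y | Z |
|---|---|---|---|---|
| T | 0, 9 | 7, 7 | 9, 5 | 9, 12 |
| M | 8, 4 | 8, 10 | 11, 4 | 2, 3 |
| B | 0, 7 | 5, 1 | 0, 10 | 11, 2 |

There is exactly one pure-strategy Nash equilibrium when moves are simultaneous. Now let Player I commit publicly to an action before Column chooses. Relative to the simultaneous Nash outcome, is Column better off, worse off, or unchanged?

Work backward from Column's decision.
- T → Column plays Z (best of 9, 7, 5, 12); Player I gets 9.
- M → Column plays X (best of 4, 10, 4, 3); Player I gets 8.
- B → Column plays Y (best of 7, 1, 10, 2); Player I gets 0.
Among 9, 8, 0, the best is 9 at T. Subgame-perfect outcome: (T, Z) with payoffs (9, 12).
For the simultaneous game, intersect best replies.
Player I's best replies: W→M; X→M; Y→M; Z→B.
Column's best replies: T→Z; M→X; B→Y.
Only (M, X) has each player best-responding; Nash payoffs (8, 10).
Column earns 12 sequentially versus 10 at the Nash outcome: better off.

better off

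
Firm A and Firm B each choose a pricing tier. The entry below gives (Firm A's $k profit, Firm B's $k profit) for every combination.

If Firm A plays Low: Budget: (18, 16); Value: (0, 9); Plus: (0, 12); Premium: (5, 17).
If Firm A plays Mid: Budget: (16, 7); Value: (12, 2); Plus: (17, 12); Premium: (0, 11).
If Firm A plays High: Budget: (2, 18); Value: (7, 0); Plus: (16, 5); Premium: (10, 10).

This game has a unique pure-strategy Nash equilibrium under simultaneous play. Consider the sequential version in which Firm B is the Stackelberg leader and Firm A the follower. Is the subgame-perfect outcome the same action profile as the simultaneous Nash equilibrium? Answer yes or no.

no

Work backward from Firm A's decision.
- Budget: Firm A compares 18, 16, 2 and picks Low; Firm B would get 16.
- Value: Firm A compares 0, 12, 7 and picks Mid; Firm B would get 2.
- Plus: Firm A compares 0, 17, 16 and picks Mid; Firm B would get 12.
- Premium: Firm A compares 5, 0, 10 and picks High; Firm B would get 10.
Among 16, 2, 12, 10, the best is 16 at Budget. Subgame-perfect outcome: (Low, Budget) with payoffs (18, 16).
For the simultaneous game, intersect best replies.
Firm A's best replies: Budget→Low; Value→Mid; Plus→Mid; Premium→High.
Firm B's best replies: Low→Premium; Mid→Plus; High→Budget.
Only (Mid, Plus) has each player best-responding; Nash payoffs (17, 12).
Sequential outcome (Low, Budget) differs from the Nash profile (Mid, Plus).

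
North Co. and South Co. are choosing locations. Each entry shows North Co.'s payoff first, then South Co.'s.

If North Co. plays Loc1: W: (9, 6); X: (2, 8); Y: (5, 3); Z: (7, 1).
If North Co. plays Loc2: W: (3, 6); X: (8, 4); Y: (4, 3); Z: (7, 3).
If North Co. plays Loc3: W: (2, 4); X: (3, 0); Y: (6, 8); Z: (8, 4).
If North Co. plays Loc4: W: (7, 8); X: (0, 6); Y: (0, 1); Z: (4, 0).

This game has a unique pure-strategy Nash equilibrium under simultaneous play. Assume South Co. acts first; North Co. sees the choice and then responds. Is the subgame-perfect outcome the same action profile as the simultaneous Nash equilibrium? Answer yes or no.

yes

Backward induction with South Co. moving first.
- W: BR = Loc1, leader payoff 6.
- X: BR = Loc2, leader payoff 4.
- Y: BR = Loc3, leader payoff 8.
- Z: BR = Loc3, leader payoff 4.
South Co.'s induced payoffs are 6, 4, 8, 4, so South Co. commits to Y. Subgame-perfect outcome: (Loc3, Y) with payoffs (6, 8).
Under simultaneous play:
North Co.'s best replies: W→Loc1; X→Loc2; Y→Loc3; Z→Loc3.
South Co.'s best replies: Loc1→X; Loc2→W; Loc3→Y; Loc4→W.
Only (Loc3, Y) has each player best-responding; Nash payoffs (6, 8).
Sequential outcome (Loc3, Y) coincides with the Nash profile (Loc3, Y).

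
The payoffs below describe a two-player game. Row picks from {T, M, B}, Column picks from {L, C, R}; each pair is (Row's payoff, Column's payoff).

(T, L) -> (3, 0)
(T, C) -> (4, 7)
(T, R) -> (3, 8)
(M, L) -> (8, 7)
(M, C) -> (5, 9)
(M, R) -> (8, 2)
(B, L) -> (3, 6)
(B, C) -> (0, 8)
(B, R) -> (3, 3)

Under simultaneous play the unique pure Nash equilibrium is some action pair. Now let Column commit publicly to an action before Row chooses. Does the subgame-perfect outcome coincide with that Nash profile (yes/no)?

yes

Row best-responds to each possible Column move:
- L: BR = M, leader payoff 7.
- C: BR = M, leader payoff 9.
- R: BR = M, leader payoff 2.
Among 7, 9, 2, the best is 9 at C. Subgame-perfect outcome: (M, C) with payoffs (5, 9).
Now find the simultaneous Nash equilibrium.
Row's best replies: L→M; C→M; R→M.
Column's best replies: T→R; M→C; B→C.
Only (M, C) has each player best-responding; Nash payoffs (5, 9).
Sequential outcome (M, C) coincides with the Nash profile (M, C).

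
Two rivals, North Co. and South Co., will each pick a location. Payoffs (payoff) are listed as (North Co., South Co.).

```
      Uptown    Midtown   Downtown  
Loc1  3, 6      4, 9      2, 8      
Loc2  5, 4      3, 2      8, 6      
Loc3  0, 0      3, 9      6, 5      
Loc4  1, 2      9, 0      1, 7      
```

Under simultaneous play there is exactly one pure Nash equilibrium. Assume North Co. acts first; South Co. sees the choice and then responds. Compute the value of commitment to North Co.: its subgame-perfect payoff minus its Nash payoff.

0

Work backward from South Co.'s decision.
- Loc1: BR = Midtown, leader payoff 4.
- Loc2: BR = Downtown, leader payoff 8.
- Loc3: BR = Midtown, leader payoff 3.
- Loc4: BR = Downtown, leader payoff 1.
North Co.'s induced payoffs are 4, 8, 3, 1, so North Co. commits to Loc2. Subgame-perfect outcome: (Loc2, Downtown) with payoffs (8, 6).
For the simultaneous game, intersect best replies.
North Co.'s best replies: Uptown→Loc2; Midtown→Loc4; Downtown→Loc2.
South Co.'s best replies: Loc1→Midtown; Loc2→Downtown; Loc3→Midtown; Loc4→Downtown.
The unique mutual best reply is (Loc2, Downtown), giving (8, 6).
North Co.'s commitment gain: 8 − 8 = 0.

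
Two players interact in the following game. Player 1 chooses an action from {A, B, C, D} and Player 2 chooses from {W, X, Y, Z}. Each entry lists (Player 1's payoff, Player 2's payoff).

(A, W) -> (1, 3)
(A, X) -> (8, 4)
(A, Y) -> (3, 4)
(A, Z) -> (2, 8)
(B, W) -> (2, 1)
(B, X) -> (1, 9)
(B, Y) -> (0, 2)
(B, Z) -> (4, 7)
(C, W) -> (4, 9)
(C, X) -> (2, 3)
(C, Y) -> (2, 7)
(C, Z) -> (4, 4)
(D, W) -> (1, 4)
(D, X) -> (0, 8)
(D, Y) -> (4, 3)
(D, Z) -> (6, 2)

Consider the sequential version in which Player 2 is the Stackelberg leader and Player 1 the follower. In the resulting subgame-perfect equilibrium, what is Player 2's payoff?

Solve by backward induction (Player 2 leads).
- W: Player 1 compares 1, 2, 4, 1 and picks C; Player 2 would get 9.
- X: Player 1 compares 8, 1, 2, 0 and picks A; Player 2 would get 4.
- Y: Player 1 compares 3, 0, 2, 4 and picks D; Player 2 would get 3.
- Z: Player 1 compares 2, 4, 4, 6 and picks D; Player 2 would get 2.
Player 2's induced payoffs are 9, 4, 3, 2, so Player 2 commits to W. Subgame-perfect outcome: (C, W) with payoffs (4, 9).

9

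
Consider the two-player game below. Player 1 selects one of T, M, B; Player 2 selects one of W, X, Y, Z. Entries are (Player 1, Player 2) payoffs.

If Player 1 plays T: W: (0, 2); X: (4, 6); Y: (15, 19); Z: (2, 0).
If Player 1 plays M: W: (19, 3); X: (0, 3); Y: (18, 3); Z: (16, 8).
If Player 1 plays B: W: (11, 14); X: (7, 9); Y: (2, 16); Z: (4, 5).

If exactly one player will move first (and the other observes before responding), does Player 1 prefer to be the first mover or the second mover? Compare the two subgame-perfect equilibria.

first

If Player 1 leads: Player 2's best replies are T→Y, M→Z, B→Y; Player 1's induced payoffs 15, 16, 2; outcome (M, Z), payoffs (16, 8).
If Player 2 leads: Player 1's best replies are W→M, X→B, Y→M, Z→M; Player 2's induced payoffs 3, 9, 3, 8; outcome (B, X), payoffs (7, 9).
Player 1 gets 16 moving first and 7 moving second, so Player 1 prefers to move first.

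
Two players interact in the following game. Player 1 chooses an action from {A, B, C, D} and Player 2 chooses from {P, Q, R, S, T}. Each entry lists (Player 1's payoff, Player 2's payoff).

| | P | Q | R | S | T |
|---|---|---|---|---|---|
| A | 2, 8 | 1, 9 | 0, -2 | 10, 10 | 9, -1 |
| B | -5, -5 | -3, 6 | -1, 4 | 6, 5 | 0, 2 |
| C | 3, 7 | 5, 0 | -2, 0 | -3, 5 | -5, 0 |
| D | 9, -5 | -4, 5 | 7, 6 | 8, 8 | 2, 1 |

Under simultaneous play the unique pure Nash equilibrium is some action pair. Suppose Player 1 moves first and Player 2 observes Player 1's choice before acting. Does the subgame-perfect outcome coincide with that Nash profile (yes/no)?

yes

Backward induction with Player 1 moving first.
- A: BR = S, leader payoff 10.
- B: BR = Q, leader payoff -3.
- C: BR = P, leader payoff 3.
- D: BR = S, leader payoff 8.
Among 10, -3, 3, 8, the best is 10 at A. Subgame-perfect outcome: (A, S) with payoffs (10, 10).
Now find the simultaneous Nash equilibrium.
Player 1's best replies: P→D; Q→C; R→D; S→A; T→A.
Player 2's best replies: A→S; B→Q; C→P; D→S.
Only (A, S) has each player best-responding; Nash payoffs (10, 10).
Sequential outcome (A, S) coincides with the Nash profile (A, S).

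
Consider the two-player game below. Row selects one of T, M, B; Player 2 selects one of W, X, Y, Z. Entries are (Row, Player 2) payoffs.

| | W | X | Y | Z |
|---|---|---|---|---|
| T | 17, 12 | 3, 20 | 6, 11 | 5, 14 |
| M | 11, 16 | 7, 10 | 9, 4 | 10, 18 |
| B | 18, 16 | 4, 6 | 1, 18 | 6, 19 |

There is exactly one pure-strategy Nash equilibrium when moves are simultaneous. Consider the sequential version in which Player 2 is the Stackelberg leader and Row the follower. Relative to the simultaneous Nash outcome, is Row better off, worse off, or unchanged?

Solve by backward induction (Player 2 leads).
- W: BR = B, leader payoff 16.
- X: BR = M, leader payoff 10.
- Y: BR = M, leader payoff 4.
- Z: BR = M, leader payoff 18.
Maximizing over 16, 10, 4, 18, Player 2 chooses Z. Subgame-perfect outcome: (M, Z) with payoffs (10, 18).
Under simultaneous play:
Row's best replies: W→B; X→M; Y→M; Z→M.
Player 2's best replies: T→X; M→Z; B→Z.
Only (M, Z) has each player best-responding; Nash payoffs (10, 18).
Row earns 10 sequentially versus 10 at the Nash outcome: unchanged.

unchanged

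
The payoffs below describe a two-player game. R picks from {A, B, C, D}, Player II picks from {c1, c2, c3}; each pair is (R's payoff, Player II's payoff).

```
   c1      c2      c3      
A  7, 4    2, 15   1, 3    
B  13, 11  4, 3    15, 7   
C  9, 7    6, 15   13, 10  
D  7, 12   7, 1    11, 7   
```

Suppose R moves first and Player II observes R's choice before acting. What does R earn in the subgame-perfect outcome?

Backward induction with R moving first.
- A → Player II plays c2 (best of 4, 15, 3); R gets 2.
- B → Player II plays c1 (best of 11, 3, 7); R gets 13.
- C → Player II plays c2 (best of 7, 15, 10); R gets 6.
- D → Player II plays c1 (best of 12, 1, 7); R gets 7.
Maximizing over 2, 13, 6, 7, R chooses B. Subgame-perfect outcome: (B, c1) with payoffs (13, 11).

13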